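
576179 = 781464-205285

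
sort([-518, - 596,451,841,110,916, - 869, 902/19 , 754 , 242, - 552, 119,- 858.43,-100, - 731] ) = [ - 869,-858.43 , -731, - 596 , - 552,-518, - 100, 902/19,110 , 119,242, 451,754, 841, 916]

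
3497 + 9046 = 12543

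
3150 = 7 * 450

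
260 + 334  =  594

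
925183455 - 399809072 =525374383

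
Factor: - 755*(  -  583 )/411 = 440165/411 = 3^( - 1 ) *5^1*11^1*53^1*137^( - 1 )*151^1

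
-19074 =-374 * 51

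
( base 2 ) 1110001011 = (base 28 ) 14b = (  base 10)907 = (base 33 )rg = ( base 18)2e7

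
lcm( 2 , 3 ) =6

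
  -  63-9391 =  -9454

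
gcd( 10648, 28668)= 4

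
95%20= 15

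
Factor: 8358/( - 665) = -2^1*3^1*5^(-1 )*19^ (- 1)* 199^1 = -1194/95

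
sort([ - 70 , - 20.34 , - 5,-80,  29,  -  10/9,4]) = [ - 80,- 70, - 20.34 , - 5, - 10/9,  4, 29] 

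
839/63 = 13 + 20/63 = 13.32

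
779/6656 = 779/6656  =  0.12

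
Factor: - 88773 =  - 3^1*127^1*233^1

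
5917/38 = 155 + 27/38 = 155.71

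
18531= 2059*9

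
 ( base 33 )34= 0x67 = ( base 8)147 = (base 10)103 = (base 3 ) 10211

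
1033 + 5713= 6746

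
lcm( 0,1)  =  0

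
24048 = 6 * 4008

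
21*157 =3297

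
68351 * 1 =68351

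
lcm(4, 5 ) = 20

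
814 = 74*11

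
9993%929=703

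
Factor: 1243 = 11^1 * 113^1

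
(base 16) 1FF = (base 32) FV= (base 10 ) 511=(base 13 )304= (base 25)KB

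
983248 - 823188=160060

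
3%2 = 1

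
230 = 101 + 129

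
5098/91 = 5098/91= 56.02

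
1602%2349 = 1602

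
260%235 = 25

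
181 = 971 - 790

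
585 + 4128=4713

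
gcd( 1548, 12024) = 36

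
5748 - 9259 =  - 3511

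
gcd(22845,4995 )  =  15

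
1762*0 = 0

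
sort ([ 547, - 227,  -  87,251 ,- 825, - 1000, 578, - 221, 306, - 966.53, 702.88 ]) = [ - 1000, - 966.53, - 825, - 227, - 221, - 87,251 , 306,547,578,702.88]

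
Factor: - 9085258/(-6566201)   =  2^1*7^1*13^1*23^( - 1 )*67^(-1)* 4261^( - 1 )*49919^1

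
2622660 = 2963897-341237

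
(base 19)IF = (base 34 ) AH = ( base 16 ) 165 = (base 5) 2412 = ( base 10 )357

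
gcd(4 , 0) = 4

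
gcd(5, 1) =1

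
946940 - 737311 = 209629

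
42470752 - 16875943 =25594809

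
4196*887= 3721852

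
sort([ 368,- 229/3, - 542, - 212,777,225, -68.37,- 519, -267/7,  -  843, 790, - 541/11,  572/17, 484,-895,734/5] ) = [  -  895,  -  843 ,  -  542,  -  519, - 212 , - 229/3, - 68.37,  -  541/11, - 267/7,572/17, 734/5,225,368,484,777,790] 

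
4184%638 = 356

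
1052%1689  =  1052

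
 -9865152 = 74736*( - 132)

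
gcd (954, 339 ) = 3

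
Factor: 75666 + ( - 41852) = 33814 = 2^1* 11^1 * 29^1*53^1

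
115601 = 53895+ 61706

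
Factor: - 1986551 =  - 7^1*283793^1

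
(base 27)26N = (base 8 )3153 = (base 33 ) 1GQ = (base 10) 1643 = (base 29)1RJ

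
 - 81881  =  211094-292975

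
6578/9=6578/9 = 730.89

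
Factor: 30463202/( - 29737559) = - 2^1*7^3 * 11^2* 367^1*29737559^(- 1 )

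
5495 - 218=5277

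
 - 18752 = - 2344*8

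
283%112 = 59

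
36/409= 36/409  =  0.09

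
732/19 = 732/19 = 38.53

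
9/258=3/86 = 0.03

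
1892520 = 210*9012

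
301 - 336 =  - 35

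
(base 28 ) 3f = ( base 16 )63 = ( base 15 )69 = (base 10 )99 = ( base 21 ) 4F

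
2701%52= 49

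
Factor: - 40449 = - 3^1*97^1*139^1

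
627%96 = 51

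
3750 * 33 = 123750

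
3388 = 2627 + 761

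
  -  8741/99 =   -  8741/99 = -88.29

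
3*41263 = 123789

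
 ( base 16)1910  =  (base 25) A6G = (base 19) HED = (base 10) 6416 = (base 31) 6KU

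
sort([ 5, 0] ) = [ 0, 5]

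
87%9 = 6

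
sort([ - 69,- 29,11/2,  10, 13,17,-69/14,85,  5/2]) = [ - 69,  -  29, -69/14,5/2, 11/2, 10, 13, 17, 85] 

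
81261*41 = 3331701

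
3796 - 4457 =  - 661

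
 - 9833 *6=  - 58998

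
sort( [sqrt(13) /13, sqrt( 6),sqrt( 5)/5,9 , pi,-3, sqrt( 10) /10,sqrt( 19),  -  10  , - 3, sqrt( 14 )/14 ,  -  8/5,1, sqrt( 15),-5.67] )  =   [  -  10,  -  5.67, - 3, - 3,  -  8/5,sqrt( 14)/14,sqrt( 13)/13,sqrt(10 )/10,sqrt( 5 )/5, 1,sqrt(6), pi,sqrt(15), sqrt( 19), 9]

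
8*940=7520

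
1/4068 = 1/4068 = 0.00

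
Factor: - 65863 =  - 7^1*97^2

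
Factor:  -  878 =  - 2^1*439^1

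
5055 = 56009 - 50954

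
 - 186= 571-757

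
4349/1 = 4349 = 4349.00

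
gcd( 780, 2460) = 60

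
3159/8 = 394 + 7/8  =  394.88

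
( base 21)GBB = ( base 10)7298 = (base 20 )i4i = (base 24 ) CG2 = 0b1110010000010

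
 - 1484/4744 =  - 1 + 815/1186=-0.31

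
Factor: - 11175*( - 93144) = 2^3*3^2* 5^2*149^1*3881^1 = 1040884200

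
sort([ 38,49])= [38,49]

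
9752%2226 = 848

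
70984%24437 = 22110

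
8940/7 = 8940/7 =1277.14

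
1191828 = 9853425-8661597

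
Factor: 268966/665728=181/448 = 2^( - 6) *7^(-1 ) *181^1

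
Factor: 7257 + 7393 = 2^1 *5^2*293^1 = 14650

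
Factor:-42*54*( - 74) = 167832  =  2^3*3^4*7^1*37^1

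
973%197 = 185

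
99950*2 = 199900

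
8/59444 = 2/14861 =0.00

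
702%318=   66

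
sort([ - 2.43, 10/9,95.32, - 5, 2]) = [  -  5, - 2.43,  10/9,  2 , 95.32]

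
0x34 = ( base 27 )1P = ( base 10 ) 52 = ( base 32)1k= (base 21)2a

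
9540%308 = 300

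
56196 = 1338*42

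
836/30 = 418/15 =27.87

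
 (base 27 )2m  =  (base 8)114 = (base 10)76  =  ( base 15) 51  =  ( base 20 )3G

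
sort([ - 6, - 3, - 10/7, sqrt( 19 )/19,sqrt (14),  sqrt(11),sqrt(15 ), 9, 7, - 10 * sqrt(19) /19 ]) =[ - 6, - 3,  -  10*sqrt(19 )/19, - 10/7,  sqrt( 19) /19, sqrt( 11), sqrt (14),sqrt(15),  7, 9 ]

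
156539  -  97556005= - 97399466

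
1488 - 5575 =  - 4087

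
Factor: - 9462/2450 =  - 3^1*5^ (  -  2)*7^( - 2)*19^1*83^1=-4731/1225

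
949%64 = 53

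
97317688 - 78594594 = 18723094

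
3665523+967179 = 4632702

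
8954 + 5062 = 14016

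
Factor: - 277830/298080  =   - 2^(-4)*7^3*23^( - 1 ) = -  343/368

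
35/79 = 35/79 = 0.44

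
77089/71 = 1085  +  54/71 = 1085.76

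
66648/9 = 7405+1/3 = 7405.33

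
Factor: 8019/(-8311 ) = -3^6*11^1*8311^( - 1 ) 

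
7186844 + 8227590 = 15414434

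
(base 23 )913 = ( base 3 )20120022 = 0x12b3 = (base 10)4787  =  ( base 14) 1A5D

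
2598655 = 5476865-2878210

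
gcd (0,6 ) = 6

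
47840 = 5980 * 8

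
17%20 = 17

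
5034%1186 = 290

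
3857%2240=1617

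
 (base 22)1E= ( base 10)36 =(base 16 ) 24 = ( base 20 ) 1G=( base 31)15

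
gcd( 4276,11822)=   2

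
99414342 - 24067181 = 75347161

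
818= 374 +444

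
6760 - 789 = 5971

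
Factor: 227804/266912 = 56951/66728 = 2^(  -  3)*19^(-1 )* 439^ ( - 1) *56951^1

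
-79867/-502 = 159  +  49/502=159.10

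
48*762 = 36576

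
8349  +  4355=12704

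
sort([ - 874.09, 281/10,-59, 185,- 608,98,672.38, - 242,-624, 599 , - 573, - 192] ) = [ - 874.09,-624,-608 , - 573, - 242, -192 , - 59 , 281/10, 98, 185,599 , 672.38 ]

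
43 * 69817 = 3002131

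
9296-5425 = 3871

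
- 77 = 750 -827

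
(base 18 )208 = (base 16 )290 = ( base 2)1010010000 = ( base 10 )656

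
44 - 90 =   -  46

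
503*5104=2567312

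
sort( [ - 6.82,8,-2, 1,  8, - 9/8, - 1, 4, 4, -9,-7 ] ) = [ - 9, - 7, - 6.82, - 2, - 9/8, - 1,  1,4,4,8,8]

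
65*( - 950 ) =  - 61750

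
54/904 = 27/452=0.06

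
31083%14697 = 1689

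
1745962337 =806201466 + 939760871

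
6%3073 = 6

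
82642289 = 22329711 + 60312578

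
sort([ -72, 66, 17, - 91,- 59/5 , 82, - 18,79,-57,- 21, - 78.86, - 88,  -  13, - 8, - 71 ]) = [-91,  -  88, - 78.86, - 72, - 71, - 57, - 21, - 18,  -  13, - 59/5, - 8 , 17,  66, 79,82]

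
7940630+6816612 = 14757242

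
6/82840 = 3/41420 = 0.00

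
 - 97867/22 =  - 8897/2 = - 4448.50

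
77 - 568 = - 491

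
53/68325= 53/68325= 0.00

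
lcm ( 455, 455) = 455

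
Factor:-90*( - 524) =47160 = 2^3*3^2 * 5^1*131^1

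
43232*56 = 2420992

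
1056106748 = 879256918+176849830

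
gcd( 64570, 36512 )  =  2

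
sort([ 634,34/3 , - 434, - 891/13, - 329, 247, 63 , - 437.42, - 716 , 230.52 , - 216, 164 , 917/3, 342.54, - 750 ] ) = [ - 750  , - 716, - 437.42, - 434, - 329, - 216, - 891/13 , 34/3,63,164 , 230.52,247, 917/3,  342.54, 634]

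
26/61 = 26/61 = 0.43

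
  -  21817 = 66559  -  88376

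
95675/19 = 5035 + 10/19=5035.53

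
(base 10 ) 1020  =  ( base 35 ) t5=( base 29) 165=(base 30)140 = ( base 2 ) 1111111100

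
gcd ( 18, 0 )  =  18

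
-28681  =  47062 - 75743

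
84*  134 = 11256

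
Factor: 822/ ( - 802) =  - 3^1*137^1*401^ ( - 1)=-411/401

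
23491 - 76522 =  - 53031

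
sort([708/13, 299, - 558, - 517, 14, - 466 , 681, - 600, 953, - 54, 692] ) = [  -  600, - 558, - 517,- 466 , - 54  ,  14,708/13,299,681,692 , 953 ] 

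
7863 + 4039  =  11902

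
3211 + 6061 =9272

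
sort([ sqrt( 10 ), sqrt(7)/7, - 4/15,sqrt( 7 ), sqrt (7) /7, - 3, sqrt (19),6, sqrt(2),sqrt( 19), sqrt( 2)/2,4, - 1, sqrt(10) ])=[ - 3, - 1, - 4/15,  sqrt(7)/7, sqrt( 7 )/7,  sqrt( 2 )/2 , sqrt( 2), sqrt(7 ), sqrt(10 ), sqrt( 10 ),4,sqrt( 19), sqrt( 19),6] 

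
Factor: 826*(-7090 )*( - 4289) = 2^2 * 5^1*7^1*59^1*709^1 * 4289^1  =  25117842260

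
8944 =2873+6071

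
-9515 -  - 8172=- 1343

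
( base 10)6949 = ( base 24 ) C1D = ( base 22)e7j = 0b1101100100101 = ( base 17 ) 170d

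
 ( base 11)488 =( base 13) 358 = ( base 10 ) 580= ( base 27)LD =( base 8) 1104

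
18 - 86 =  - 68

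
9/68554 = 9/68554 = 0.00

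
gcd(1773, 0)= 1773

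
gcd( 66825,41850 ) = 675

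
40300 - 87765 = - 47465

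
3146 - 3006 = 140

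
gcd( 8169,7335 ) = 3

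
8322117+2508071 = 10830188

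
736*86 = 63296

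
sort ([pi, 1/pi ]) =[ 1/pi, pi] 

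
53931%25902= 2127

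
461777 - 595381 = - 133604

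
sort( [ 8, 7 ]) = [7,8] 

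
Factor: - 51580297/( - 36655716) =2^(-2)*3^( - 1)  *2333^1*22109^1*3054643^ ( - 1 ) 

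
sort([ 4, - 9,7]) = [ - 9,4, 7 ] 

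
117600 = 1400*84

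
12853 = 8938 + 3915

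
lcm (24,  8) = 24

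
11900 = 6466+5434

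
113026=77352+35674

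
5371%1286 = 227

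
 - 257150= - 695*370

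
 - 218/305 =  - 1 + 87/305 = -0.71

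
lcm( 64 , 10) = 320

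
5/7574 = 5/7574 = 0.00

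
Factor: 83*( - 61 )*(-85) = 5^1*17^1*61^1*83^1  =  430355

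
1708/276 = 427/69 = 6.19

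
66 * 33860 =2234760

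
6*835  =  5010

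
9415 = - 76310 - -85725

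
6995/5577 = 6995/5577   =  1.25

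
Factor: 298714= 2^1*13^1*11489^1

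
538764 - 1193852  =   -655088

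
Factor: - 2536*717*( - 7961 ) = 2^3*3^1*19^1*239^1 * 317^1*419^1  =  14475581832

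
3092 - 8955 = - 5863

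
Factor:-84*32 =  - 2^7*3^1 * 7^1 =-2688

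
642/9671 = 642/9671= 0.07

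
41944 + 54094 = 96038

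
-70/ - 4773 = 70/4773=0.01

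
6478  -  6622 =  - 144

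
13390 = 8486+4904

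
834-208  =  626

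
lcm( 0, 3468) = 0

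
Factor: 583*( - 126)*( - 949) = 2^1*3^2*7^1*11^1*13^1*53^1* 73^1 = 69711642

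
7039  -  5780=1259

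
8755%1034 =483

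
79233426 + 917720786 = 996954212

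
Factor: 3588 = 2^2* 3^1*13^1*23^1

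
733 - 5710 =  - 4977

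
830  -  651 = 179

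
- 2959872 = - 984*3008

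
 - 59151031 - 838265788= - 897416819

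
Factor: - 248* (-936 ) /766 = 2^5*3^2*13^1*31^1*383^( - 1) = 116064/383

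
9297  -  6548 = 2749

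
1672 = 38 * 44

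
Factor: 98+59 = 157 = 157^1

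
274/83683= 274/83683 = 0.00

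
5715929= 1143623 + 4572306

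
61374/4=15343 + 1/2 = 15343.50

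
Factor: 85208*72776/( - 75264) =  - 96892147/1176 = -  2^(- 3 )*3^( - 1)*7^( - 2 )*11^1*827^1*10651^1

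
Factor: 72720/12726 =40/7=2^3 * 5^1  *7^( - 1)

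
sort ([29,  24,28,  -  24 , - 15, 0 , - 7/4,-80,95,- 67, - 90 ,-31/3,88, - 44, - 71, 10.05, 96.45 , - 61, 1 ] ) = [ - 90, - 80, - 71, - 67, - 61, - 44,- 24, - 15, - 31/3, - 7/4,0,1,10.05,  24,28,29,88,95, 96.45]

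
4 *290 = 1160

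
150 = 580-430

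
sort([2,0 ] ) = [0, 2] 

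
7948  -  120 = 7828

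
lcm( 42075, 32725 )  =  294525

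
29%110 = 29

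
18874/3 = 6291+1/3 =6291.33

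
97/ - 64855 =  - 97/64855 = -  0.00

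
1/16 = 1/16  =  0.06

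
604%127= 96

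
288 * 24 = 6912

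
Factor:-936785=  - 5^1*17^1*103^1 * 107^1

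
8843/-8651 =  - 2+8459/8651 = - 1.02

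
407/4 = 407/4 = 101.75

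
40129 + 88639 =128768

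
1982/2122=991/1061= 0.93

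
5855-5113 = 742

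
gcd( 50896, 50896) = 50896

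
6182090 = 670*9227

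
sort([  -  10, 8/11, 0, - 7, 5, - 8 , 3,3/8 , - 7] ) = [ -10, - 8, - 7,-7, 0, 3/8, 8/11,3, 5 ] 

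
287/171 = 287/171 = 1.68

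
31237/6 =5206  +  1/6 = 5206.17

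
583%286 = 11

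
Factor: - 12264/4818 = - 2^2*7^1*11^( - 1) = - 28/11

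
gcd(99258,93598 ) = 2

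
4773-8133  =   - 3360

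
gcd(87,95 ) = 1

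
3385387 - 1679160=1706227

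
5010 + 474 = 5484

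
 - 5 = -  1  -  4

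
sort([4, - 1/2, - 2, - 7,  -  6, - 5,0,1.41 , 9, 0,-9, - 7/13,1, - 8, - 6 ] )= [ - 9, - 8,-7, - 6,  -  6 , - 5, - 2,  -  7/13, - 1/2,0, 0, 1 , 1.41, 4 , 9] 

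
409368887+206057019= 615425906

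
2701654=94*28741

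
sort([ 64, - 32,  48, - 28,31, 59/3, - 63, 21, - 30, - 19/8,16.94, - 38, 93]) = [ - 63 , - 38 ,-32, - 30, - 28,  -  19/8, 16.94 , 59/3,  21,31, 48 , 64 , 93 ] 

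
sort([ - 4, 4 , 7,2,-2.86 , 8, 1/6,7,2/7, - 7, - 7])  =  [ - 7, - 7,- 4,- 2.86,1/6,2/7, 2,4, 7,7 , 8]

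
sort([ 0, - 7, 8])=[ - 7, 0, 8 ] 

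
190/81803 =190/81803 =0.00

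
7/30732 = 7/30732=0.00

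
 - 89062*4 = -356248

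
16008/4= 4002= 4002.00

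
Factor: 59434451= 19^1*3128129^1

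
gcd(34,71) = 1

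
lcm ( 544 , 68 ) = 544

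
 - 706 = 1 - 707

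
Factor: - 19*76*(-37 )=2^2*19^2* 37^1 = 53428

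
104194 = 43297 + 60897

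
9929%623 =584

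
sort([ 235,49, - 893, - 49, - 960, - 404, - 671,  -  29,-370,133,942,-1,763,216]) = [ - 960, - 893,  -  671,  -  404, - 370, - 49,-29,-1,49, 133,216,235, 763,942]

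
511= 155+356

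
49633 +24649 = 74282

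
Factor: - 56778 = - 2^1 * 3^1*9463^1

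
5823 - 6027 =-204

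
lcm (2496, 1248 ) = 2496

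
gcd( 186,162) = 6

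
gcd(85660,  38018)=2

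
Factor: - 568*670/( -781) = 5360/11 = 2^4*5^1*11^( -1 ) * 67^1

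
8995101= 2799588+6195513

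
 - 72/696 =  - 1  +  26/29 = - 0.10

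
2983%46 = 39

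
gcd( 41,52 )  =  1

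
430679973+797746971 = 1228426944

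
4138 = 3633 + 505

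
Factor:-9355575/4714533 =  -  3^(-1)*5^2*79^1 *251^( - 1 ) * 1579^1*2087^(-1) = - 3118525/1571511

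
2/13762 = 1/6881 = 0.00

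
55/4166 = 55/4166 = 0.01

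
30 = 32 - 2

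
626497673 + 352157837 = 978655510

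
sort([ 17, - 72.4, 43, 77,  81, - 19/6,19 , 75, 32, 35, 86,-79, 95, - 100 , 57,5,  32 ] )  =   [  -  100, - 79 ,  -  72.4, - 19/6,5,  17,19 , 32 , 32,  35,  43, 57,  75,  77,81, 86,95]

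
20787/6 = 6929/2 = 3464.50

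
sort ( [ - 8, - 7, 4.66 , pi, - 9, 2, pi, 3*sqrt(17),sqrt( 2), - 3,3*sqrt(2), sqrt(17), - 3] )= [ - 9, - 8,-7, - 3, - 3, sqrt(2),2, pi, pi,sqrt(17 ),  3*sqrt(  2), 4.66,3 * sqrt(17)] 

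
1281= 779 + 502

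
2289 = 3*763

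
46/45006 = 23/22503 =0.00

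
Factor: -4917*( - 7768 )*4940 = 2^5*3^1*5^1* 11^1*13^1*19^1*149^1  *971^1 = 188684564640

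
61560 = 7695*8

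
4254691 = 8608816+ - 4354125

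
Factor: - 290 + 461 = 3^2*19^1 = 171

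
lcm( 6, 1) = 6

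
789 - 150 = 639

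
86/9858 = 43/4929 = 0.01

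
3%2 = 1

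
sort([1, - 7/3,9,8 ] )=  [ - 7/3,  1 , 8,9 ] 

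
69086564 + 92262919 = 161349483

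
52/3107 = 4/239 = 0.02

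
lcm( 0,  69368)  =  0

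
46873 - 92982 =-46109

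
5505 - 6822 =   -  1317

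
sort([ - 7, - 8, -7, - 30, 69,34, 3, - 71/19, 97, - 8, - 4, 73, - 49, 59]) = [ - 49, - 30,-8, - 8, -7,  -  7, - 4, - 71/19, 3, 34 , 59, 69,  73, 97 ] 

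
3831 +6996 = 10827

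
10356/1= 10356 = 10356.00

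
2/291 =2/291 = 0.01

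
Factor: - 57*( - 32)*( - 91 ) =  - 2^5*3^1*7^1*13^1 * 19^1 = - 165984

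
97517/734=132 + 629/734 = 132.86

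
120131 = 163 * 737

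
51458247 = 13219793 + 38238454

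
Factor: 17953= 13^1*1381^1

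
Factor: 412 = 2^2*103^1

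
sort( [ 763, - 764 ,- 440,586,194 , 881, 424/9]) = [ - 764, - 440, 424/9 , 194, 586,763,881 ] 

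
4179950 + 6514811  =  10694761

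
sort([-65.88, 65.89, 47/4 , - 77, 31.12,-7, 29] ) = [ - 77, - 65.88,- 7,47/4, 29,31.12, 65.89 ] 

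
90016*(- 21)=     -  1890336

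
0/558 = 0  =  0.00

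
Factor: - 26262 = -2^1* 3^2*1459^1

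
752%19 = 11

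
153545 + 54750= 208295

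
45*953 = 42885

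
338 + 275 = 613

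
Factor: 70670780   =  2^2*5^1 * 3533539^1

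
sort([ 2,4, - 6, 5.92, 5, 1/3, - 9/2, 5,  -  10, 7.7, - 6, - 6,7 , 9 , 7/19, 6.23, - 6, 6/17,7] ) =[ - 10,-6,- 6,-6, - 6, -9/2,1/3,6/17, 7/19,2, 4, 5,5,5.92 , 6.23 , 7,7,7.7,  9 ]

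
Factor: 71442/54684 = 81/62  =  2^( - 1 )*3^4 *31^(-1)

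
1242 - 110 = 1132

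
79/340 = 79/340 = 0.23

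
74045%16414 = 8389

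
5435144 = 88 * 61763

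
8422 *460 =3874120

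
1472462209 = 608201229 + 864260980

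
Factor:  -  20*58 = -2^3*5^1*29^1= - 1160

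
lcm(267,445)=1335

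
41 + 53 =94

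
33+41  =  74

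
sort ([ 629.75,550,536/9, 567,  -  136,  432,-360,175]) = [-360, - 136,536/9,175,432 , 550, 567 , 629.75]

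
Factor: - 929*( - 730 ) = 2^1 * 5^1*73^1*929^1 = 678170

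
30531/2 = 15265 + 1/2 = 15265.50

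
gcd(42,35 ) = 7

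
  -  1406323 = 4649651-6055974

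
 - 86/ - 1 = 86 + 0/1 = 86.00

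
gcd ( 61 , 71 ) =1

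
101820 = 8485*12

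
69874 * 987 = 68965638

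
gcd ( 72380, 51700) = 10340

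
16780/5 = 3356=3356.00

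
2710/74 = 36 + 23/37 = 36.62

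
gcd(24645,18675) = 15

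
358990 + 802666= 1161656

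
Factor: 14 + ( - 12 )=2^1 = 2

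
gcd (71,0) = 71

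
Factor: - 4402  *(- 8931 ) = 39314262  =  2^1*3^1 * 13^1*31^1*71^1 * 229^1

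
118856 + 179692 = 298548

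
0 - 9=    - 9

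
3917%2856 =1061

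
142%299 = 142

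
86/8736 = 43/4368= 0.01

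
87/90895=87/90895 = 0.00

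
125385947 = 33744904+91641043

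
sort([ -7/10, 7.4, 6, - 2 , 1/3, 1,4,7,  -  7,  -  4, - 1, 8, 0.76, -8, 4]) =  [ - 8, - 7, - 4,-2, - 1, - 7/10, 1/3, 0.76, 1, 4, 4, 6,7,7.4, 8]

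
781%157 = 153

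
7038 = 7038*1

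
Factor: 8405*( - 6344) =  - 53321320 = -2^3*5^1*13^1 * 41^2 * 61^1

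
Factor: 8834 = 2^1*7^1*631^1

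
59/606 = 59/606 = 0.10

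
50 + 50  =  100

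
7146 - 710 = 6436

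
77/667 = 77/667 = 0.12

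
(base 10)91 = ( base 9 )111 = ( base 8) 133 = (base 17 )56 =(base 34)2N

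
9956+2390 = 12346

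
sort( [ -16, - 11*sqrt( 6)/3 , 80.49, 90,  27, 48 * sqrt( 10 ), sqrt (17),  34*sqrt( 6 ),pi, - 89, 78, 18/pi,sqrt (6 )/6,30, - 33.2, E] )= [ - 89,-33.2,-16,-11*sqrt(6)/3, sqrt(6 ) /6 , E, pi,sqrt (17), 18/pi,27, 30, 78, 80.49, 34*sqrt(6 ),90, 48 * sqrt(10)]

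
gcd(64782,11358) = 18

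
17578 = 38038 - 20460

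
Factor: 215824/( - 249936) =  - 3^( - 1 )  *7^1*47^1*127^(-1 ) = - 329/381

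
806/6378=403/3189 =0.13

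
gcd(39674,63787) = 1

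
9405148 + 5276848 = 14681996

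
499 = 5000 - 4501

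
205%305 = 205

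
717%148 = 125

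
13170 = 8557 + 4613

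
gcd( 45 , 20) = 5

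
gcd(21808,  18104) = 8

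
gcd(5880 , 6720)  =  840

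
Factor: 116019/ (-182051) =  -  3^3*307^(-1 ) * 593^( - 1)*4297^1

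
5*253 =1265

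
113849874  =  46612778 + 67237096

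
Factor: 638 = 2^1*11^1*29^1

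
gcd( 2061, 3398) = 1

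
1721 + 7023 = 8744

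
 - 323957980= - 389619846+65661866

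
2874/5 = 574 + 4/5 = 574.80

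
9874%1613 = 196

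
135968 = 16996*8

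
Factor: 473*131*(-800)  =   - 49570400 =-2^5*5^2*11^1*43^1*131^1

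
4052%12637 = 4052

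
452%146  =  14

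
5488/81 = 5488/81 = 67.75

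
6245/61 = 102+23/61 = 102.38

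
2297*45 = 103365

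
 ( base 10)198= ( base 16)c6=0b11000110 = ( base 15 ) d3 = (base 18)b0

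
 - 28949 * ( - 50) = 1447450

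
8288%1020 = 128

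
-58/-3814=29/1907= 0.02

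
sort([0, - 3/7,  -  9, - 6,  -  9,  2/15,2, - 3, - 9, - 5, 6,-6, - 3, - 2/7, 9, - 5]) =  [-9,  -  9, - 9,- 6,-6,- 5, - 5, - 3,- 3 , - 3/7,-2/7, 0, 2/15,2, 6,9] 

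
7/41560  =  7/41560 = 0.00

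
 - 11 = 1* ( - 11 ) 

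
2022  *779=1575138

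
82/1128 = 41/564 = 0.07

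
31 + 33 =64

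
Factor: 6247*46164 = 2^2 * 3^1*3847^1*6247^1 = 288386508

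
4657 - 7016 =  - 2359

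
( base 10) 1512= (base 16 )5e8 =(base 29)1n4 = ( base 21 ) 390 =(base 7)4260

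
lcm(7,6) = 42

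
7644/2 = 3822 = 3822.00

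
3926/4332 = 1963/2166 = 0.91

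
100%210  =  100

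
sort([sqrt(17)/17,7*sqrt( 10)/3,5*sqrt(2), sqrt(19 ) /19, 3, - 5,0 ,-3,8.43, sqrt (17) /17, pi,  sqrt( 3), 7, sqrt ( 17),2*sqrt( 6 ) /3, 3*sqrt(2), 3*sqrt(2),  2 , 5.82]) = [ - 5, - 3, 0, sqrt (19) /19, sqrt( 17 )/17, sqrt( 17 ) /17, 2 * sqrt( 6 ) /3, sqrt(3), 2, 3, pi , sqrt( 17 ), 3*sqrt(2),3 * sqrt( 2 ),5.82, 7 , 5*sqrt( 2),7*sqrt(10 ) /3, 8.43]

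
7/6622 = 1/946 = 0.00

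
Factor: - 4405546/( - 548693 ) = 2^1*97^1*22709^1*548693^( - 1 ) 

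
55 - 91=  - 36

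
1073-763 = 310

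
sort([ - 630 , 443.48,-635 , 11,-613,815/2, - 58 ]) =[ - 635, - 630,-613, - 58, 11,815/2,443.48] 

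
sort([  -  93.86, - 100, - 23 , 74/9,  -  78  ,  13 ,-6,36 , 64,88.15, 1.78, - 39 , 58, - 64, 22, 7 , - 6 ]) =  [ - 100 , - 93.86,-78,-64, - 39, - 23,-6, - 6, 1.78, 7 , 74/9, 13, 22,36,  58, 64,88.15 ]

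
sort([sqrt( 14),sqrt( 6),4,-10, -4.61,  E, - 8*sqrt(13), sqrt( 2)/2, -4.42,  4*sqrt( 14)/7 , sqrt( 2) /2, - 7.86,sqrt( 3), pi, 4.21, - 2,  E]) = [-8*sqrt( 13), - 10,  -  7.86,  -  4.61, - 4.42,  -  2, sqrt( 2)/2,sqrt( 2)/2,sqrt(3) , 4*sqrt( 14) /7,sqrt(6 ),E, E,pi, sqrt (14),4, 4.21]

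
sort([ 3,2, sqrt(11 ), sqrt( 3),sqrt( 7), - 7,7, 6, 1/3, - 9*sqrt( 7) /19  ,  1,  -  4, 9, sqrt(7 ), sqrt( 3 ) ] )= [ -7, - 4,  -  9*sqrt( 7)/19, 1/3, 1,sqrt(3), sqrt( 3), 2, sqrt( 7), sqrt( 7 ),  3,sqrt( 11),  6  ,  7, 9 ] 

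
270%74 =48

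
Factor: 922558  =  2^1 *7^1*13^1* 37^1*137^1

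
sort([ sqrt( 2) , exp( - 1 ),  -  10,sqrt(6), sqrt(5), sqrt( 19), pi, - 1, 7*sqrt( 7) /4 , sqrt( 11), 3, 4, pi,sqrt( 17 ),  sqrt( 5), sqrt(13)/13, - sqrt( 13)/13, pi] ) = [  -  10 , - 1,-sqrt( 13 )/13, sqrt( 13 ) /13,  exp( - 1 ), sqrt (2 ),sqrt ( 5 ), sqrt( 5),  sqrt( 6 ), 3, pi, pi,pi, sqrt( 11),  4, sqrt( 17), sqrt ( 19) , 7*sqrt( 7 ) /4] 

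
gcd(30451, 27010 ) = 37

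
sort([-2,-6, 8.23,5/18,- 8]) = [ - 8, -6,- 2 , 5/18 , 8.23 ]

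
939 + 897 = 1836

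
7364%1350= 614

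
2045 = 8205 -6160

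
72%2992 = 72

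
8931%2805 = 516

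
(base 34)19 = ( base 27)1g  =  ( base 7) 61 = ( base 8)53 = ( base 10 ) 43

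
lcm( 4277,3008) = 273728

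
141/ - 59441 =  - 1+59300/59441 =- 0.00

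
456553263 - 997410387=  -  540857124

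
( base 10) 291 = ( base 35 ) 8B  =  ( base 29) A1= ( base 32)93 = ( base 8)443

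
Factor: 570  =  2^1*3^1*5^1 * 19^1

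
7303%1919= 1546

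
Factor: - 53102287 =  - 7^1*31^1*244711^1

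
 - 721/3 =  - 721/3 = - 240.33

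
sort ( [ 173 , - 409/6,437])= [-409/6,173,437 ] 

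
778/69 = 11  +  19/69 = 11.28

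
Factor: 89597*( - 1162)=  - 2^1*7^1* 83^1*89597^1 = - 104111714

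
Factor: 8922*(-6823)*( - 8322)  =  2^2 * 3^2 * 19^1 * 73^1*1487^1*6823^1 = 506600135532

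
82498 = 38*2171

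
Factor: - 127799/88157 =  - 7^1*199^ ( - 1)*443^( - 1 )*18257^1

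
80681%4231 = 292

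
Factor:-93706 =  - 2^1*46853^1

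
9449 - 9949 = -500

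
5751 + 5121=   10872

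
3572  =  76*47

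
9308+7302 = 16610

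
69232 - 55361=13871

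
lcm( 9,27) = 27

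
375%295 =80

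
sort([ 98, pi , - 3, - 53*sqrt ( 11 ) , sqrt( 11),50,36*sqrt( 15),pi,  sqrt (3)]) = [  -  53*sqrt( 11 ), - 3, sqrt (3), pi , pi, sqrt( 11 ), 50, 98, 36*sqrt (15)]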